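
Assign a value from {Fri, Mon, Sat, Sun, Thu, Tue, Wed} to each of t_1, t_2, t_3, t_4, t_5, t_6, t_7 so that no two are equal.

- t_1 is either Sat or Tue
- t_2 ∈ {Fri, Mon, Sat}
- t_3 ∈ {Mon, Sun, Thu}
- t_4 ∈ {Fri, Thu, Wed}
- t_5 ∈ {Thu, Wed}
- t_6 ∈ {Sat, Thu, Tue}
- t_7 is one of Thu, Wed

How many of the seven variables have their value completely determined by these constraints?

3

The 7 variables draw from only 7 values {Fri, Mon, Sat, Sun, Thu, Tue, Wed}, so each is used; only t_3 can be Sun, hence t_3 = Sun.
The 6 still-open variables together cover exactly {Fri, Mon, Sat, Thu, Tue, Wed} — 6 values for 6 variables — and Mon appears only in t_2's list, so t_2 = Mon.
The 5 still-open variables together cover exactly {Fri, Sat, Thu, Tue, Wed} — 5 values for 5 variables — and Fri appears only in t_4's list, so t_4 = Fri.
The 2 variables t_5 and t_7 are confined to {Thu, Wed}, which locks those values in; drop them from t_6.
Determined: t_2=Mon, t_3=Sun, t_4=Fri. The other variables each still have more than one consistent value. That makes 3.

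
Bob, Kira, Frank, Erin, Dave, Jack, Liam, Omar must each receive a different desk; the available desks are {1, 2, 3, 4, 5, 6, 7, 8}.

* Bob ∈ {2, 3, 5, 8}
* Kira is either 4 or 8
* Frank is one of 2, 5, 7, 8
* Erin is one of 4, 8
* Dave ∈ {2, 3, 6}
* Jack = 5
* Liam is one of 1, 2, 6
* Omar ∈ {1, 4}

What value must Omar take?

Jack's domain is down to {5}, so Jack = 5. Strike 5 from Bob, Frank.
The 7 still-open variables together cover exactly {1, 2, 3, 4, 6, 7, 8} — 7 values for 7 variables — and 7 appears only in Frank's list, so Frank = 7.
Kira and Erin between them cover only {4, 8} — a naked pair. Remove those values from Bob, Omar.
So Omar = 1.

1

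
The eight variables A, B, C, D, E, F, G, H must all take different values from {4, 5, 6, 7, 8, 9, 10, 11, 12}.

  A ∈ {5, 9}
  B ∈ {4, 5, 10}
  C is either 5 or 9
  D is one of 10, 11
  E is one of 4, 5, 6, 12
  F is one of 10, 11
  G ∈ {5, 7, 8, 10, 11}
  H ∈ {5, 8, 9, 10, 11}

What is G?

A and C share exactly the 2 values {5, 9}; by pigeonhole those values go to them, so strike 5, 9 from B, E, G, H.
D and F share exactly the 2 values {10, 11}; by pigeonhole those values go to them, so strike 10, 11 from B, G, H.
B has just one choice, so B = 4. Strike 4 from E.
That leaves H = 8. Strike 8 from G.
So G = 7.

7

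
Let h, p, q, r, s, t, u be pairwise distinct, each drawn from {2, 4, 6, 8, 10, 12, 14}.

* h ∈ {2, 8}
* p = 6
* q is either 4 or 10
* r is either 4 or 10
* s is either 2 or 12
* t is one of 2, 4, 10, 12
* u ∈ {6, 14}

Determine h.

8

p's domain is down to {6}, so p = 6. Strike 6 from u.
u's domain is down to {14}, so u = 14.
Among the 5 still-open variables, 8 fits only h (and all 5 values in {2, 4, 8, 10, 12} must be used), so h = 8.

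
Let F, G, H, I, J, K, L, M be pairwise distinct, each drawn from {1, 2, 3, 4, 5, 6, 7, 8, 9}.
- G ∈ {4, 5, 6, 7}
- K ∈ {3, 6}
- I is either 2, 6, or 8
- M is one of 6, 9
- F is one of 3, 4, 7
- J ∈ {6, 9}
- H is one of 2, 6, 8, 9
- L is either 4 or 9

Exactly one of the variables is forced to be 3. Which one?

Among the 8 variables, 5 fits only G (and all 8 values in {2, 3, 4, 5, 6, 7, 8, 9} must be used), so G = 5.
Among the 7 still-open variables, 7 fits only F (and all 7 values in {2, 3, 4, 6, 7, 8, 9} must be used), so F = 7.
The 6 still-open variables together cover exactly {2, 3, 4, 6, 8, 9} — 6 values for 6 variables — and 3 appears only in K's list, so K = 3.

K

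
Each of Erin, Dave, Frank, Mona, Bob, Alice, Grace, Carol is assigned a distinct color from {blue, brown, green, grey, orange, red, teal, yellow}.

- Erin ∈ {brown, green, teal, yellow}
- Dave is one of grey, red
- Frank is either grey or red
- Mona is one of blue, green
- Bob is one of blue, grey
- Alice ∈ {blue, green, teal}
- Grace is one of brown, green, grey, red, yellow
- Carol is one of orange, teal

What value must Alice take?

teal

The 8 variables together cover exactly {blue, brown, green, grey, orange, red, teal, yellow} — 8 values for 8 variables — and orange appears only in Carol's list, so Carol = orange.
Dave and Frank share exactly the 2 values {grey, red}; by pigeonhole those values go to them, so strike grey, red from Bob, Grace.
Bob has just one choice, so Bob = blue. So Mona, Alice can't be blue.
Mona must be green (only option left). Strike green from Erin, Alice, Grace.
So Alice = teal.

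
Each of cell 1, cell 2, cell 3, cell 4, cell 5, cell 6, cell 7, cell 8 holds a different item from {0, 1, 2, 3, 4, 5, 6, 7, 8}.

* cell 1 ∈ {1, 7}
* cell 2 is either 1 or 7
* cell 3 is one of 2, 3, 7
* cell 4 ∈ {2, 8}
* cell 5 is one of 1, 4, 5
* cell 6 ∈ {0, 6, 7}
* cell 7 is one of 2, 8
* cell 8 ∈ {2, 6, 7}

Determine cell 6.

0

cell 1 and cell 2 between them cover only {1, 7} — a naked pair. Remove those values from cell 3, cell 5, cell 6, cell 8.
cell 4 and cell 7 between them cover only {2, 8} — a naked pair. Remove those values from cell 3, cell 8.
cell 3's domain is down to {3}, so cell 3 = 3.
That leaves cell 8 = 6. So cell 6 can't be 6.
So cell 6 = 0.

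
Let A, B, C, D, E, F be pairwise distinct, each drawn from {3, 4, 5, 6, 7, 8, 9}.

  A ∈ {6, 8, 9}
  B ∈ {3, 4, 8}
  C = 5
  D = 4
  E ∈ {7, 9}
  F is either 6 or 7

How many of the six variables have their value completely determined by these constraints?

C's domain is down to {5}, so C = 5.
That leaves D = 4. Remove 4 from B.
Determined: C=5, D=4. The other variables each still have more than one consistent value. That makes 2.

2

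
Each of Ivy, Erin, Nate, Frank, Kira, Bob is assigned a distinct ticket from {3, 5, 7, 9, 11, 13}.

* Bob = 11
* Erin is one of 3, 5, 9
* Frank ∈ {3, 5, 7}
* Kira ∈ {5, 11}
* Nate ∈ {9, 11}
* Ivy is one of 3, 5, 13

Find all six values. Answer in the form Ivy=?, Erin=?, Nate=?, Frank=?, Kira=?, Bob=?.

Ivy=13, Erin=3, Nate=9, Frank=7, Kira=5, Bob=11

Bob's domain is down to {11}, so Bob = 11. Eliminate 11 elsewhere: Nate, Kira.
Nate has just one choice, so Nate = 9. Strike 9 from Erin.
Kira's domain is down to {5}, so Kira = 5. Eliminate 5 elsewhere: Ivy, Erin, Frank.
Erin's domain is down to {3}, so Erin = 3. Eliminate 3 elsewhere: Ivy, Frank.
Frank has just one choice, so Frank = 7.
Ivy has just one choice, so Ivy = 13.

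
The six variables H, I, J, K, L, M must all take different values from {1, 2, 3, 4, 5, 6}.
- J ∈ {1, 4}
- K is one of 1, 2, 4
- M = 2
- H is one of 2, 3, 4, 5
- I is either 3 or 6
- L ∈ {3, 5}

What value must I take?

M must be 2 (only option left). So H, K can't be 2.
Among the 5 still-open variables, 6 fits only I (and all 5 values in {1, 3, 4, 5, 6} must be used), so I = 6.

6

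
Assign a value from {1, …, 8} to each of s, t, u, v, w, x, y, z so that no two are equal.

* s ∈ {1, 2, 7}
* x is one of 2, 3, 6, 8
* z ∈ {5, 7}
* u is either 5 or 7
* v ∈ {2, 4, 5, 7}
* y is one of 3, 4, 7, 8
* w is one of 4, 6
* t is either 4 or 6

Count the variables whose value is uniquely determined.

The 8 variables together cover exactly {1, 2, 3, 4, 5, 6, 7, 8} — 8 values for 8 variables — and 1 appears only in s's list, so s = 1.
t and w share exactly the 2 values {4, 6}; by pigeonhole those values go to them, so strike 4, 6 from v, x, y.
The 2 variables u and z are confined to {5, 7}, which locks those values in; drop them from v, y.
That leaves v = 2. Strike 2 from x.
Determined: s=1, v=2. The other variables each still have more than one consistent value. That makes 2.

2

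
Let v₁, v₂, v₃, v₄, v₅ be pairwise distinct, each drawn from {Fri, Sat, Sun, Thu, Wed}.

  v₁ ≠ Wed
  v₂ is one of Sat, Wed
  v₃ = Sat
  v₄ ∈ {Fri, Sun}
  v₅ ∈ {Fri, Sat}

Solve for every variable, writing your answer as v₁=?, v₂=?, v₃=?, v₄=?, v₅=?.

v₃ must be Sat (only option left). Eliminate Sat elsewhere: v₁, v₂, v₅.
v₅'s domain is down to {Fri}, so v₅ = Fri. Strike Fri from v₁, v₄.
v₂ has just one choice, so v₂ = Wed.
v₄'s domain is down to {Sun}, so v₄ = Sun. So v₁ can't be Sun.
v₁ has just one choice, so v₁ = Thu.

v₁=Thu, v₂=Wed, v₃=Sat, v₄=Sun, v₅=Fri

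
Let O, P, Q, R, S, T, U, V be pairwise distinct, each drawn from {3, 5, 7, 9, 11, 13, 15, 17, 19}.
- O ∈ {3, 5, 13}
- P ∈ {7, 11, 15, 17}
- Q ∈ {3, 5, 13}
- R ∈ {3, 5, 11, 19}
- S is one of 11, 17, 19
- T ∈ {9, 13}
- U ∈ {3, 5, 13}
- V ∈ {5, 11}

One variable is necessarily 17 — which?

S

O, Q, U share exactly the 3 values {3, 5, 13}; by pigeonhole those values go to them, so strike 3, 5, 13 from R, T, V.
T's domain is down to {9}, so T = 9.
V must be 11 (only option left). Eliminate 11 elsewhere: P, R, S.
R's domain is down to {19}, so R = 19. So S can't be 19.
So 17 goes to S.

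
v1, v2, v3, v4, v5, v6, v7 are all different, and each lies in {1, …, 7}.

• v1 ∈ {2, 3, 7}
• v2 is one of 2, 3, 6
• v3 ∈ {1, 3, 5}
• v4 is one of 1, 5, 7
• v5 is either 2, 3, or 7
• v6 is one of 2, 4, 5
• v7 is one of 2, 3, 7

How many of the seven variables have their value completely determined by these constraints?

2

The 7 variables together cover exactly {1, 2, 3, 4, 5, 6, 7} — 7 values for 7 variables — and 4 appears only in v6's list, so v6 = 4.
The 6 still-open variables draw from only 6 values {1, 2, 3, 5, 6, 7}, so each is used; only v2 can be 6, hence v2 = 6.
The 3 variables v1, v5, v7 are confined to {2, 3, 7}, which locks those values in; drop them from v3, v4.
Determined: v2=6, v6=4. The other variables each still have more than one consistent value. That makes 2.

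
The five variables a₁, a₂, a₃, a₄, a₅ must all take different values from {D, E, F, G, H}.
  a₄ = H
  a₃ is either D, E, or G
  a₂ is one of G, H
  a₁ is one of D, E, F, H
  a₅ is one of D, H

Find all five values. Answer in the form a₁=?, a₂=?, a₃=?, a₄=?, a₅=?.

a₁=F, a₂=G, a₃=E, a₄=H, a₅=D

a₄'s domain is down to {H}, so a₄ = H. Eliminate H elsewhere: a₁, a₂, a₅.
a₅ must be D (only option left). So a₁, a₃ can't be D.
a₂ has just one choice, so a₂ = G. So a₃ can't be G.
a₃'s domain is down to {E}, so a₃ = E. Eliminate E elsewhere: a₁.
a₁ must be F (only option left).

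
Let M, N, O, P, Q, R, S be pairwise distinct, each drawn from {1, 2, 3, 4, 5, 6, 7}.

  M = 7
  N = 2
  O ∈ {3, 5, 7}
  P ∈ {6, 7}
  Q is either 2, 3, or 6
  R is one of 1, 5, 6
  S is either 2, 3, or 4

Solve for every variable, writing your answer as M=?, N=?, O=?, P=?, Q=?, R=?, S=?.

M has just one choice, so M = 7. Eliminate 7 elsewhere: O, P.
That leaves N = 2. Strike 2 from Q, S.
That leaves P = 6. Strike 6 from Q, R.
That leaves Q = 3. Remove 3 from O, S.
S has just one choice, so S = 4.
O's domain is down to {5}, so O = 5. Strike 5 from R.
R's domain is down to {1}, so R = 1.

M=7, N=2, O=5, P=6, Q=3, R=1, S=4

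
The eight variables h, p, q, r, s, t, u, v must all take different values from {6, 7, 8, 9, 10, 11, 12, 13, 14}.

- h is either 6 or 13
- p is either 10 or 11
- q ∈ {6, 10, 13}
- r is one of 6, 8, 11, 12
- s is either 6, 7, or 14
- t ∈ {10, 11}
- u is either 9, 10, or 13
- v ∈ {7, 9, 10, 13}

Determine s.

14

p and t share exactly the 2 values {10, 11}; by pigeonhole those values go to them, so strike 10, 11 from q, r, u, v.
The 2 variables h and q are confined to {6, 13}, which locks those values in; drop them from r, s, u, v.
u must be 9 (only option left). So v can't be 9.
v has just one choice, so v = 7. So s can't be 7.
So s = 14.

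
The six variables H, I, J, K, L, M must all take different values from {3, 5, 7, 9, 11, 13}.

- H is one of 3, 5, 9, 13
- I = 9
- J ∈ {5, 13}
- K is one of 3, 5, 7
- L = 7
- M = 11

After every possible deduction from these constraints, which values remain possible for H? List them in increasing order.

3, 5, 13

I has just one choice, so I = 9. Strike 9 from H.
That leaves L = 7. So K can't be 7.
M must be 11 (only option left).
No further eliminations apply; H can still be any of 3, 5, 13.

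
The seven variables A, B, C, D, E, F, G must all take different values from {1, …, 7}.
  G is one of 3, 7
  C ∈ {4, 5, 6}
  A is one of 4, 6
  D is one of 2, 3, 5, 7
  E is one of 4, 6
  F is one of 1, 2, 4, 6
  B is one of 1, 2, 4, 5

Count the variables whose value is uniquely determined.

The 2 variables A and E are confined to {4, 6}, which locks those values in; drop them from B, C, F.
That leaves C = 5. Eliminate 5 elsewhere: B, D.
B and F share exactly the 2 values {1, 2}; by pigeonhole those values go to them, so strike 1, 2 from D.
Determined: C=5. The other variables each still have more than one consistent value. That makes 1.

1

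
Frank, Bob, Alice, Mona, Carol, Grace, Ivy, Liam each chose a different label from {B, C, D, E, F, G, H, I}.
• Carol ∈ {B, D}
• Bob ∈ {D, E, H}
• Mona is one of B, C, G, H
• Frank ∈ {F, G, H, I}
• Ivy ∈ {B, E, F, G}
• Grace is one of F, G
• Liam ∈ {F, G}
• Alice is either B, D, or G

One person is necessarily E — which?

The 8 variables draw from only 8 values {B, C, D, E, F, G, H, I}, so each is used; only Mona can be C, hence Mona = C.
The 7 still-open variables together cover exactly {B, D, E, F, G, H, I} — 7 values for 7 variables — and I appears only in Frank's list, so Frank = I.
Among the 6 still-open variables, H fits only Bob (and all 6 values in {B, D, E, F, G, H} must be used), so Bob = H.
Among the 5 still-open variables, E fits only Ivy (and all 5 values in {B, D, E, F, G} must be used), so Ivy = E.

Ivy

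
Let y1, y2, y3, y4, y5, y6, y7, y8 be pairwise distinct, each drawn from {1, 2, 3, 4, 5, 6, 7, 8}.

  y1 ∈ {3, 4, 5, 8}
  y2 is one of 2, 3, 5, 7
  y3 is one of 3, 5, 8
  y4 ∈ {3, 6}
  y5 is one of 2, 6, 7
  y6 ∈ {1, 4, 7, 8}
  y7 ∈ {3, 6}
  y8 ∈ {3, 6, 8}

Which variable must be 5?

y3

The 8 variables together cover exactly {1, 2, 3, 4, 5, 6, 7, 8} — 8 values for 8 variables — and 1 appears only in y6's list, so y6 = 1.
The 7 still-open variables together cover exactly {2, 3, 4, 5, 6, 7, 8} — 7 values for 7 variables — and 4 appears only in y1's list, so y1 = 4.
y4 and y7 between them cover only {3, 6} — a naked pair. Remove those values from y2, y3, y5, y8.
y8's domain is down to {8}, so y8 = 8. Strike 8 from y3.
So 5 goes to y3.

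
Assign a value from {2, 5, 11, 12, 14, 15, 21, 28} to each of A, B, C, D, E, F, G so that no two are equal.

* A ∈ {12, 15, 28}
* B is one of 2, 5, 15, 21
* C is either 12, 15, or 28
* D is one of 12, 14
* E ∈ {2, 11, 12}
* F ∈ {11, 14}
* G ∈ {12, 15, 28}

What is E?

2

A, C, G share exactly the 3 values {12, 15, 28}; by pigeonhole those values go to them, so strike 12, 15, 28 from B, D, E.
D has just one choice, so D = 14. Remove 14 from F.
F must be 11 (only option left). So E can't be 11.
So E = 2.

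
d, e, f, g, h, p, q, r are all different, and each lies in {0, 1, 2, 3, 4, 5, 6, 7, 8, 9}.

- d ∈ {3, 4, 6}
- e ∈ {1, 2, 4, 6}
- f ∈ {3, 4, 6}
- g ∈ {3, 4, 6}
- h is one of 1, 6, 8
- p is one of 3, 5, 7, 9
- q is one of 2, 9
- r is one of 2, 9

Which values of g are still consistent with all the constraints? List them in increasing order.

3, 4, 6

The 2 variables q and r are confined to {2, 9}, which locks those values in; drop them from e, p.
The 3 variables d, f, g are confined to {3, 4, 6}, which locks those values in; drop them from e, h, p.
e must be 1 (only option left). Remove 1 from h.
h's domain is down to {8}, so h = 8.
No further eliminations apply; g can still be any of 3, 4, 6.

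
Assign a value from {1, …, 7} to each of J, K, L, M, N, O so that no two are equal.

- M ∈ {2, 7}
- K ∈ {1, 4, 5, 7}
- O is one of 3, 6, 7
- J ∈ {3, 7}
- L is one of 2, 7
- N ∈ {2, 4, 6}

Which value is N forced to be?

4

L and M between them cover only {2, 7} — a naked pair. Remove those values from J, K, N, O.
J has just one choice, so J = 3. So O can't be 3.
O has just one choice, so O = 6. Strike 6 from N.
So N = 4.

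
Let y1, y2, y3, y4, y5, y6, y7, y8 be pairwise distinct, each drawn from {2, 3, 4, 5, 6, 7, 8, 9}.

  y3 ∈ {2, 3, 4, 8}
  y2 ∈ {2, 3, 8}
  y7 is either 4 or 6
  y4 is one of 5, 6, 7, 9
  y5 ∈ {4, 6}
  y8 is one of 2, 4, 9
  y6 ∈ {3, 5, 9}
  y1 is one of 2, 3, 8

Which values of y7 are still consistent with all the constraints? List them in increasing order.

4, 6

The 8 variables draw from only 8 values {2, 3, 4, 5, 6, 7, 8, 9}, so each is used; only y4 can be 7, hence y4 = 7.
Among the 7 still-open variables, 5 fits only y6 (and all 7 values in {2, 3, 4, 5, 6, 8, 9} must be used), so y6 = 5.
The 6 still-open variables draw from only 6 values {2, 3, 4, 6, 8, 9}, so each is used; only y8 can be 9, hence y8 = 9.
y5 and y7 share exactly the 2 values {4, 6}; by pigeonhole those values go to them, so strike 4, 6 from y3.
No further eliminations apply; y7 can still be any of 4, 6.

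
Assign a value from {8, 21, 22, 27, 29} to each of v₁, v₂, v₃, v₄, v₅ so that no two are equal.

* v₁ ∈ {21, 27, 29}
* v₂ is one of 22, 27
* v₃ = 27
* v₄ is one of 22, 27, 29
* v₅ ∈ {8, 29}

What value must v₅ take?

v₃ has just one choice, so v₃ = 27. So v₁, v₂, v₄ can't be 27.
v₂ must be 22 (only option left). Strike 22 from v₄.
That leaves v₄ = 29. Strike 29 from v₁, v₅.
So v₅ = 8.

8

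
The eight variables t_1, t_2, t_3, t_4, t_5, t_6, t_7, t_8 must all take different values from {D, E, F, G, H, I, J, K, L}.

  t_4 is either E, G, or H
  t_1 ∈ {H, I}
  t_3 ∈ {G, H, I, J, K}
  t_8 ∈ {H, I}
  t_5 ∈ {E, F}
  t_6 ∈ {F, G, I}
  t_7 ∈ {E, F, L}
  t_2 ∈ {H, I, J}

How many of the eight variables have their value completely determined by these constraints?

3

The 8 variables together cover exactly {E, F, G, H, I, J, K, L} — 8 values for 8 variables — and K appears only in t_3's list, so t_3 = K.
The 7 still-open variables together cover exactly {E, F, G, H, I, J, L} — 7 values for 7 variables — and J appears only in t_2's list, so t_2 = J.
Among the 6 still-open variables, L fits only t_7 (and all 6 values in {E, F, G, H, I, L} must be used), so t_7 = L.
t_1 and t_8 share exactly the 2 values {H, I}; by pigeonhole those values go to them, so strike H, I from t_4, t_6.
Determined: t_2=J, t_3=K, t_7=L. The other variables each still have more than one consistent value. That makes 3.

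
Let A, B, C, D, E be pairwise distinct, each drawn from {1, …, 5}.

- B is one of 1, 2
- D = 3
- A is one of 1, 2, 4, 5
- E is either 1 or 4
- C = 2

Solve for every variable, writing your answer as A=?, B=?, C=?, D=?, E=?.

C's domain is down to {2}, so C = 2. Strike 2 from A, B.
D's domain is down to {3}, so D = 3.
That leaves B = 1. Strike 1 from A, E.
E must be 4 (only option left). Remove 4 from A.
That leaves A = 5.

A=5, B=1, C=2, D=3, E=4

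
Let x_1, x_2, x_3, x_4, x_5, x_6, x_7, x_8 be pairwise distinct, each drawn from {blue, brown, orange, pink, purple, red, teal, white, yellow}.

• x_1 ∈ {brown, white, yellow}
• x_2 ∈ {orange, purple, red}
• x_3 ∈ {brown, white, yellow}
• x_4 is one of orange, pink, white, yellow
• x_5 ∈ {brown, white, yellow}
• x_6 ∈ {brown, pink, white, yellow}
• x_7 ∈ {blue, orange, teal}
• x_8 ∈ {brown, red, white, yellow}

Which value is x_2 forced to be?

x_1, x_3, x_5 share exactly the 3 values {brown, white, yellow}; by pigeonhole those values go to them, so strike brown, white, yellow from x_4, x_6, x_8.
x_6's domain is down to {pink}, so x_6 = pink. Eliminate pink elsewhere: x_4.
x_8 must be red (only option left). Strike red from x_2.
x_4 must be orange (only option left). Remove orange from x_2, x_7.
So x_2 = purple.

purple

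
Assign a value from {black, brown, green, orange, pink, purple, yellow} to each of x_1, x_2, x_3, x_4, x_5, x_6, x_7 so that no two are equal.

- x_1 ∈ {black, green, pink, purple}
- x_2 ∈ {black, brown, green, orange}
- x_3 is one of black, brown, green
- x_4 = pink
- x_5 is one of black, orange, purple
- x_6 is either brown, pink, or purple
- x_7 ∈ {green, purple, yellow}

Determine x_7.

yellow

x_4's domain is down to {pink}, so x_4 = pink. Strike pink from x_1, x_6.
Among the 6 still-open variables, yellow fits only x_7 (and all 6 values in {black, brown, green, orange, purple, yellow} must be used), so x_7 = yellow.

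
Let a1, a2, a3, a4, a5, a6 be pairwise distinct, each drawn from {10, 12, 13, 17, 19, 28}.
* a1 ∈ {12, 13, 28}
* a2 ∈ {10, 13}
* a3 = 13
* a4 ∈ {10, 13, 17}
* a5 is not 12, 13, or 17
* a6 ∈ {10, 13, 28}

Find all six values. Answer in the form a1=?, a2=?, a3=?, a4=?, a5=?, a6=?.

a3 must be 13 (only option left). Remove 13 from a1, a2, a4, a6.
That leaves a2 = 10. So a4, a5, a6 can't be 10.
a4's domain is down to {17}, so a4 = 17.
a6's domain is down to {28}, so a6 = 28. Strike 28 from a1, a5.
a1 has just one choice, so a1 = 12.
That leaves a5 = 19.

a1=12, a2=10, a3=13, a4=17, a5=19, a6=28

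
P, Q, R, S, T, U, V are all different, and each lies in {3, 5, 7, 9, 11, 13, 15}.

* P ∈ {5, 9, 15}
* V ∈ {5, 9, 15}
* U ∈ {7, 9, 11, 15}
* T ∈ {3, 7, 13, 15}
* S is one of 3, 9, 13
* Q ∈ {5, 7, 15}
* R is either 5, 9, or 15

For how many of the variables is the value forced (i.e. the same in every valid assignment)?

The 7 variables together cover exactly {3, 5, 7, 9, 11, 13, 15} — 7 values for 7 variables — and 11 appears only in U's list, so U = 11.
P, R, V between them cover only {5, 9, 15} — a naked triple. Remove those values from Q, S, T.
Q's domain is down to {7}, so Q = 7. So T can't be 7.
Determined: Q=7, U=11. The other variables each still have more than one consistent value. That makes 2.

2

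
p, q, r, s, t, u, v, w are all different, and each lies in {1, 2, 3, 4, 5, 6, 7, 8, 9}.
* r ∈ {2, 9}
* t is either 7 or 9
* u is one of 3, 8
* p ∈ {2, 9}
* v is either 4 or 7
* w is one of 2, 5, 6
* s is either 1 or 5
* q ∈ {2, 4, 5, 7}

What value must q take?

5

p and r between them cover only {2, 9} — a naked pair. Remove those values from q, t, w.
t must be 7 (only option left). Remove 7 from q, v.
v's domain is down to {4}, so v = 4. Strike 4 from q.
So q = 5.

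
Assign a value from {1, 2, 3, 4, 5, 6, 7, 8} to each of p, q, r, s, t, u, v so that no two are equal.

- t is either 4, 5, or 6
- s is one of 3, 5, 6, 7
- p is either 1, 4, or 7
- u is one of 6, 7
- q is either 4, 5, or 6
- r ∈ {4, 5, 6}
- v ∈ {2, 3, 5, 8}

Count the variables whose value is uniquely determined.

3

The 3 variables q, r, t are confined to {4, 5, 6}, which locks those values in; drop them from p, s, u, v.
u's domain is down to {7}, so u = 7. Eliminate 7 elsewhere: p, s.
That leaves p = 1.
s has just one choice, so s = 3. Strike 3 from v.
Determined: p=1, s=3, u=7. The other variables each still have more than one consistent value. That makes 3.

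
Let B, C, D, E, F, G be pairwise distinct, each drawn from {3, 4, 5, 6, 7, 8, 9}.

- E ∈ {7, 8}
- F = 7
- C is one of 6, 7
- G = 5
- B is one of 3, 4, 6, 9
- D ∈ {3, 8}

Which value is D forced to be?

F must be 7 (only option left). So C, E can't be 7.
G must be 5 (only option left).
C's domain is down to {6}, so C = 6. Remove 6 from B.
E's domain is down to {8}, so E = 8. Eliminate 8 elsewhere: D.
So D = 3.

3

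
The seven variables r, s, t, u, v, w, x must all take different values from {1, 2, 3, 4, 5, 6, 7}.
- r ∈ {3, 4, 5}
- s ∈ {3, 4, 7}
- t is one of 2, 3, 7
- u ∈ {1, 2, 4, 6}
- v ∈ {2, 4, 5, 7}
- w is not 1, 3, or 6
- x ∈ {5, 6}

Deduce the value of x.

6

The 7 variables draw from only 7 values {1, 2, 3, 4, 5, 6, 7}, so each is used; only u can be 1, hence u = 1.
The 6 still-open variables together cover exactly {2, 3, 4, 5, 6, 7} — 6 values for 6 variables — and 6 appears only in x's list, so x = 6.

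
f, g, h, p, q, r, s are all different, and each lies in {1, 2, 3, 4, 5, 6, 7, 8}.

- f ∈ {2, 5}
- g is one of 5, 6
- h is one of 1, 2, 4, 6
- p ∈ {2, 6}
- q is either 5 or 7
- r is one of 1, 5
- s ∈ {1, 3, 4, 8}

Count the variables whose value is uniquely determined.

f, g, p between them cover only {2, 5, 6} — a naked triple. Remove those values from h, q, r.
q has just one choice, so q = 7.
r has just one choice, so r = 1. Strike 1 from h, s.
h's domain is down to {4}, so h = 4. Strike 4 from s.
Determined: h=4, q=7, r=1. The other variables each still have more than one consistent value. That makes 3.

3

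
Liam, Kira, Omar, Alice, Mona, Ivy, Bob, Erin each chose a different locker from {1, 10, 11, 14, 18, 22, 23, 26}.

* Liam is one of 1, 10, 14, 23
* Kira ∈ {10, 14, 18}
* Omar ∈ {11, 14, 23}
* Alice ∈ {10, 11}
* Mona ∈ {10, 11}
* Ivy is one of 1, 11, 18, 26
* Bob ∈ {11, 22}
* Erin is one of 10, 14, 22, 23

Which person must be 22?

Bob

Among the 8 variables, 26 fits only Ivy (and all 8 values in {1, 10, 11, 14, 18, 22, 23, 26} must be used), so Ivy = 26.
The 7 still-open variables together cover exactly {1, 10, 11, 14, 18, 22, 23} — 7 values for 7 variables — and 1 appears only in Liam's list, so Liam = 1.
The 6 still-open variables draw from only 6 values {10, 11, 14, 18, 22, 23}, so each is used; only Kira can be 18, hence Kira = 18.
Alice and Mona between them cover only {10, 11} — a naked pair. Remove those values from Omar, Bob, Erin.
So 22 goes to Bob.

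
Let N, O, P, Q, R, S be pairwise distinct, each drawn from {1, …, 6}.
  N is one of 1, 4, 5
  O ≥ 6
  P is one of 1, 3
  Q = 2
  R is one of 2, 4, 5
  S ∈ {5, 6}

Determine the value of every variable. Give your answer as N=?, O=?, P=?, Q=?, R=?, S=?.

N=1, O=6, P=3, Q=2, R=4, S=5

O's domain is down to {6}, so O = 6. Remove 6 from S.
Q's domain is down to {2}, so Q = 2. Eliminate 2 elsewhere: R.
S must be 5 (only option left). Remove 5 from N, R.
R's domain is down to {4}, so R = 4. Eliminate 4 elsewhere: N.
N has just one choice, so N = 1. Eliminate 1 elsewhere: P.
P's domain is down to {3}, so P = 3.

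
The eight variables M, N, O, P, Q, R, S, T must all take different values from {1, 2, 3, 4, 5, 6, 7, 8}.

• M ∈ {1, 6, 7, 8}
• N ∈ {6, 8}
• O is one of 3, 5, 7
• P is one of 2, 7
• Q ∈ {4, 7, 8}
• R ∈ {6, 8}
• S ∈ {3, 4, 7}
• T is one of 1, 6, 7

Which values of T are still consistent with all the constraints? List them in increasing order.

1, 7

The 8 variables draw from only 8 values {1, 2, 3, 4, 5, 6, 7, 8}, so each is used; only P can be 2, hence P = 2.
The 7 still-open variables together cover exactly {1, 3, 4, 5, 6, 7, 8} — 7 values for 7 variables — and 5 appears only in O's list, so O = 5.
The 6 still-open variables together cover exactly {1, 3, 4, 6, 7, 8} — 6 values for 6 variables — and 3 appears only in S's list, so S = 3.
Among the 5 still-open variables, 4 fits only Q (and all 5 values in {1, 4, 6, 7, 8} must be used), so Q = 4.
N and R between them cover only {6, 8} — a naked pair. Remove those values from M, T.
No further eliminations apply; T can still be any of 1, 7.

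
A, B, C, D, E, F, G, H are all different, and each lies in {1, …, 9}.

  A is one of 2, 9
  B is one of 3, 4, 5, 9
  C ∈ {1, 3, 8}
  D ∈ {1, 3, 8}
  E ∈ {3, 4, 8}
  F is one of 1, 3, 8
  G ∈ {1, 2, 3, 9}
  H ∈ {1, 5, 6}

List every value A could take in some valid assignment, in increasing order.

2, 9

Among the 8 variables, 6 fits only H (and all 8 values in {1, 2, 3, 4, 5, 6, 8, 9} must be used), so H = 6.
The 7 still-open variables draw from only 7 values {1, 2, 3, 4, 5, 8, 9}, so each is used; only B can be 5, hence B = 5.
The 6 still-open variables together cover exactly {1, 2, 3, 4, 8, 9} — 6 values for 6 variables — and 4 appears only in E's list, so E = 4.
C, D, F between them cover only {1, 3, 8} — a naked triple. Remove those values from G.
No further eliminations apply; A can still be any of 2, 9.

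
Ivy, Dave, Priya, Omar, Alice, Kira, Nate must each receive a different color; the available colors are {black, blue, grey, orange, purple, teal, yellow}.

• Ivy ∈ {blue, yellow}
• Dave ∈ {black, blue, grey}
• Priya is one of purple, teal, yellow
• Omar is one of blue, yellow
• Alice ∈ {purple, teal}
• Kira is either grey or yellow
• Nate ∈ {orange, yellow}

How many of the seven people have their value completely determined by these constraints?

Among the 7 variables, black fits only Dave (and all 7 values in {black, blue, grey, orange, purple, teal, yellow} must be used), so Dave = black.
The 6 still-open variables together cover exactly {blue, grey, orange, purple, teal, yellow} — 6 values for 6 variables — and grey appears only in Kira's list, so Kira = grey.
The 5 still-open variables draw from only 5 values {blue, orange, purple, teal, yellow}, so each is used; only Nate can be orange, hence Nate = orange.
Ivy and Omar share exactly the 2 values {blue, yellow}; by pigeonhole those values go to them, so strike blue, yellow from Priya.
Determined: Dave=black, Kira=grey, Nate=orange. The other people each still have more than one consistent value. That makes 3.

3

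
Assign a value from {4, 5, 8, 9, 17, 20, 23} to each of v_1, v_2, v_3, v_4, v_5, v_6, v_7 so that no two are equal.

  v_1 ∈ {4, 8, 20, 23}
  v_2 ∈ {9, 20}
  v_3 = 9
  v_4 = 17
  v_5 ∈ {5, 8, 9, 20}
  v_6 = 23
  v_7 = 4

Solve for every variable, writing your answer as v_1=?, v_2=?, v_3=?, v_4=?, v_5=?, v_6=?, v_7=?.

v_3 must be 9 (only option left). Remove 9 from v_2, v_5.
v_4 must be 17 (only option left).
That leaves v_6 = 23. Strike 23 from v_1.
v_7 has just one choice, so v_7 = 4. Strike 4 from v_1.
v_2's domain is down to {20}, so v_2 = 20. Eliminate 20 elsewhere: v_1, v_5.
v_1 has just one choice, so v_1 = 8. Remove 8 from v_5.
That leaves v_5 = 5.

v_1=8, v_2=20, v_3=9, v_4=17, v_5=5, v_6=23, v_7=4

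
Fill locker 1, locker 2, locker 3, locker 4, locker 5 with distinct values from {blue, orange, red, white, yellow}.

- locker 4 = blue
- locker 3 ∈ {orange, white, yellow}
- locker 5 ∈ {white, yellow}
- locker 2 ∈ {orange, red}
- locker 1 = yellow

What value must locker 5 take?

white

locker 1 must be yellow (only option left). So locker 3, locker 5 can't be yellow.
So locker 5 = white.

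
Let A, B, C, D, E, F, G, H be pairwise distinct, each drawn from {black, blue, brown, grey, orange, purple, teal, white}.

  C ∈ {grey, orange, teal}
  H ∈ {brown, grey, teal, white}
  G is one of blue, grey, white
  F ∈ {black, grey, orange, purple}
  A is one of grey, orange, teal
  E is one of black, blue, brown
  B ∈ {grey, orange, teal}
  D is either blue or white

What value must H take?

The 8 variables together cover exactly {black, blue, brown, grey, orange, purple, teal, white} — 8 values for 8 variables — and purple appears only in F's list, so F = purple.
The 7 still-open variables draw from only 7 values {black, blue, brown, grey, orange, teal, white}, so each is used; only E can be black, hence E = black.
The 6 still-open variables together cover exactly {blue, brown, grey, orange, teal, white} — 6 values for 6 variables — and brown appears only in H's list, so H = brown.

brown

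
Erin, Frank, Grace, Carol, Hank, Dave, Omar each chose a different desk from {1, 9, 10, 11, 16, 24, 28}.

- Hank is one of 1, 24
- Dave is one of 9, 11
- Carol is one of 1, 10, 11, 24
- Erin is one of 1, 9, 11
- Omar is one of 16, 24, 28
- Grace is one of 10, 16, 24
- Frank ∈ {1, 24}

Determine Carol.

Among the 7 variables, 28 fits only Omar (and all 7 values in {1, 9, 10, 11, 16, 24, 28} must be used), so Omar = 28.
Among the 6 still-open variables, 16 fits only Grace (and all 6 values in {1, 9, 10, 11, 16, 24} must be used), so Grace = 16.
The 5 still-open variables together cover exactly {1, 9, 10, 11, 24} — 5 values for 5 variables — and 10 appears only in Carol's list, so Carol = 10.

10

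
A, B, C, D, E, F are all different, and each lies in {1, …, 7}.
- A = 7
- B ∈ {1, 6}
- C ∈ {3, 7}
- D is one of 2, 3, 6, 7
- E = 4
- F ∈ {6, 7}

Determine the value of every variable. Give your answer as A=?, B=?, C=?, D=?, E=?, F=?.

A's domain is down to {7}, so A = 7. Remove 7 from C, D, F.
C must be 3 (only option left). Eliminate 3 elsewhere: D.
E has just one choice, so E = 4.
F has just one choice, so F = 6. Strike 6 from B, D.
That leaves B = 1.
D has just one choice, so D = 2.

A=7, B=1, C=3, D=2, E=4, F=6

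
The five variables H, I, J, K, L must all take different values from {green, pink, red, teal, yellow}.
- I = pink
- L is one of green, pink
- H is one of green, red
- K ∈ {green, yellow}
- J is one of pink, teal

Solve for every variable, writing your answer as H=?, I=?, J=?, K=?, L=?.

H=red, I=pink, J=teal, K=yellow, L=green

I must be pink (only option left). So J, L can't be pink.
J's domain is down to {teal}, so J = teal.
L has just one choice, so L = green. So H, K can't be green.
H must be red (only option left).
That leaves K = yellow.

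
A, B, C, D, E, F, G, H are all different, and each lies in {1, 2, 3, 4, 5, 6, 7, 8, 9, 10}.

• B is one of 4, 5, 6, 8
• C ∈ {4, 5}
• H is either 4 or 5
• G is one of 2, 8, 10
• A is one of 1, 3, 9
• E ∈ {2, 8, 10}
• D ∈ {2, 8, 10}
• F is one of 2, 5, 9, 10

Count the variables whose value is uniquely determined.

2

C and H between them cover only {4, 5} — a naked pair. Remove those values from B, F.
D, E, G share exactly the 3 values {2, 8, 10}; by pigeonhole those values go to them, so strike 2, 8, 10 from B, F.
That leaves B = 6.
F must be 9 (only option left). Strike 9 from A.
Determined: B=6, F=9. The other variables each still have more than one consistent value. That makes 2.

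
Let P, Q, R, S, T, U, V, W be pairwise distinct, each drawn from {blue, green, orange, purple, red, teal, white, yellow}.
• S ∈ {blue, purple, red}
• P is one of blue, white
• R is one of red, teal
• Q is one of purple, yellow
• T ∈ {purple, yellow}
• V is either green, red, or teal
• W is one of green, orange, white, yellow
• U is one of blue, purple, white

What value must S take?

red

Among the 8 variables, orange fits only W (and all 8 values in {blue, green, orange, purple, red, teal, white, yellow} must be used), so W = orange.
The 7 still-open variables draw from only 7 values {blue, green, purple, red, teal, white, yellow}, so each is used; only V can be green, hence V = green.
The 6 still-open variables draw from only 6 values {blue, purple, red, teal, white, yellow}, so each is used; only R can be teal, hence R = teal.
Among the 5 still-open variables, red fits only S (and all 5 values in {blue, purple, red, white, yellow} must be used), so S = red.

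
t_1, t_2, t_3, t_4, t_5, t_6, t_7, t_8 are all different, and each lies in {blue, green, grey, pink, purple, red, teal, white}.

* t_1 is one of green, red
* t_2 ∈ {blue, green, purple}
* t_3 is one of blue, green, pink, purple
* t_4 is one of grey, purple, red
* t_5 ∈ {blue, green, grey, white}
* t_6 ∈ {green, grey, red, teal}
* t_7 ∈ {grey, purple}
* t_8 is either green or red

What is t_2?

blue

Among the 8 variables, pink fits only t_3 (and all 8 values in {blue, green, grey, pink, purple, red, teal, white} must be used), so t_3 = pink.
The 7 still-open variables draw from only 7 values {blue, green, grey, purple, red, teal, white}, so each is used; only t_6 can be teal, hence t_6 = teal.
The 6 still-open variables draw from only 6 values {blue, green, grey, purple, red, white}, so each is used; only t_5 can be white, hence t_5 = white.
Among the 5 still-open variables, blue fits only t_2 (and all 5 values in {blue, green, grey, purple, red} must be used), so t_2 = blue.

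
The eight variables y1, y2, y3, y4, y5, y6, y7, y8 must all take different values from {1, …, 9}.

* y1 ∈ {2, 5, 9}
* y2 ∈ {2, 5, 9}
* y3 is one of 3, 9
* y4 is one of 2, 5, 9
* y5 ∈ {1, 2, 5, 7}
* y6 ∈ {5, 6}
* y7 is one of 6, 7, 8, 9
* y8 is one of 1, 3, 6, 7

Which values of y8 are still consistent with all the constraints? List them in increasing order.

The 8 variables together cover exactly {1, 2, 3, 5, 6, 7, 8, 9} — 8 values for 8 variables — and 8 appears only in y7's list, so y7 = 8.
The 3 variables y1, y2, y4 are confined to {2, 5, 9}, which locks those values in; drop them from y3, y5, y6.
y3 has just one choice, so y3 = 3. Eliminate 3 elsewhere: y8.
y6 has just one choice, so y6 = 6. So y8 can't be 6.
No further eliminations apply; y8 can still be any of 1, 7.

1, 7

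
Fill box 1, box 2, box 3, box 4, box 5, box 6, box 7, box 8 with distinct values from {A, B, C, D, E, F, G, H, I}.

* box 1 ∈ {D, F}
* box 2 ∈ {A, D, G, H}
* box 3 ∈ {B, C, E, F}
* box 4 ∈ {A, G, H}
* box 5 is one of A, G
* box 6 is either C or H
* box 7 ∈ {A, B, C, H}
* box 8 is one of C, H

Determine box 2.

D

Among the 8 variables, E fits only box 3 (and all 8 values in {A, B, C, D, E, F, G, H} must be used), so box 3 = E.
The 7 still-open variables together cover exactly {A, B, C, D, F, G, H} — 7 values for 7 variables — and B appears only in box 7's list, so box 7 = B.
The 6 still-open variables draw from only 6 values {A, C, D, F, G, H}, so each is used; only box 1 can be F, hence box 1 = F.
The 5 still-open variables together cover exactly {A, C, D, G, H} — 5 values for 5 variables — and D appears only in box 2's list, so box 2 = D.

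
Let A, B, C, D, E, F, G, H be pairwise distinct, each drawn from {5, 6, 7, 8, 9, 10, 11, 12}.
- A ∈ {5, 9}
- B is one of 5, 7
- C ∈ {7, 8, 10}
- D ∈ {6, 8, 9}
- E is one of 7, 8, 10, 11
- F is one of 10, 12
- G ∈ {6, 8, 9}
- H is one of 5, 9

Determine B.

7

Among the 8 variables, 11 fits only E (and all 8 values in {5, 6, 7, 8, 9, 10, 11, 12} must be used), so E = 11.
Among the 7 still-open variables, 12 fits only F (and all 7 values in {5, 6, 7, 8, 9, 10, 12} must be used), so F = 12.
The 6 still-open variables draw from only 6 values {5, 6, 7, 8, 9, 10}, so each is used; only C can be 10, hence C = 10.
The 5 still-open variables together cover exactly {5, 6, 7, 8, 9} — 5 values for 5 variables — and 7 appears only in B's list, so B = 7.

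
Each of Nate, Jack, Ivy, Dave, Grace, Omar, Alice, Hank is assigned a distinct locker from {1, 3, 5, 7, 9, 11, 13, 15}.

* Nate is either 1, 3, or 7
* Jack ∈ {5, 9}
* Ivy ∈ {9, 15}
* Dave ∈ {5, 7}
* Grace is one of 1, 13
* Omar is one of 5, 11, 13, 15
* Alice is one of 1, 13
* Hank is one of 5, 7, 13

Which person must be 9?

Among the 8 variables, 3 fits only Nate (and all 8 values in {1, 3, 5, 7, 9, 11, 13, 15} must be used), so Nate = 3.
Among the 7 still-open variables, 11 fits only Omar (and all 7 values in {1, 5, 7, 9, 11, 13, 15} must be used), so Omar = 11.
The 6 still-open variables draw from only 6 values {1, 5, 7, 9, 13, 15}, so each is used; only Ivy can be 15, hence Ivy = 15.
The 5 still-open variables together cover exactly {1, 5, 7, 9, 13} — 5 values for 5 variables — and 9 appears only in Jack's list, so Jack = 9.

Jack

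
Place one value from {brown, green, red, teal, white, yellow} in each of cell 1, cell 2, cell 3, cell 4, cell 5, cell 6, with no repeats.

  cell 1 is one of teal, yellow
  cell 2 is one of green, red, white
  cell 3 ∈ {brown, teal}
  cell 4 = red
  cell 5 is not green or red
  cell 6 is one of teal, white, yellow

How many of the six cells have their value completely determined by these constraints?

2

cell 4's domain is down to {red}, so cell 4 = red. So cell 2 can't be red.
Among the 5 still-open variables, green fits only cell 2 (and all 5 values in {brown, green, teal, white, yellow} must be used), so cell 2 = green.
Determined: cell 2=green, cell 4=red. The other cells each still have more than one consistent value. That makes 2.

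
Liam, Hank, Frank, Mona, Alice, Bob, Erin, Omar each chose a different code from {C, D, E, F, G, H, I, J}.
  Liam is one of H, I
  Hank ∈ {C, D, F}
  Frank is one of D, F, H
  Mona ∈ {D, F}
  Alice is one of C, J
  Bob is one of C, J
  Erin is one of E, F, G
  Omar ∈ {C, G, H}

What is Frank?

The 8 variables draw from only 8 values {C, D, E, F, G, H, I, J}, so each is used; only Erin can be E, hence Erin = E.
The 7 still-open variables draw from only 7 values {C, D, F, G, H, I, J}, so each is used; only Omar can be G, hence Omar = G.
The 6 still-open variables draw from only 6 values {C, D, F, H, I, J}, so each is used; only Liam can be I, hence Liam = I.
Among the 5 still-open variables, H fits only Frank (and all 5 values in {C, D, F, H, J} must be used), so Frank = H.

H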